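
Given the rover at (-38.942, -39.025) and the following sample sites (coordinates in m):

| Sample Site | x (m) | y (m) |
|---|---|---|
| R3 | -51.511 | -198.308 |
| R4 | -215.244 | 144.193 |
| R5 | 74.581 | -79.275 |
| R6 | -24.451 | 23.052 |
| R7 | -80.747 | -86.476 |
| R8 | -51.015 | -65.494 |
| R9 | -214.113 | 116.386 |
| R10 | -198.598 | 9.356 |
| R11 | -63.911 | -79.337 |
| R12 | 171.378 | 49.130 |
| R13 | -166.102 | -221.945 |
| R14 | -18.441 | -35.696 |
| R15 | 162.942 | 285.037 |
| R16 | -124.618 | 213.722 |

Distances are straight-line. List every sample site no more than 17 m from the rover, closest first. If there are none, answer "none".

none

Distances from (-38.942, -39.025):
R3: 159.778 m
R4: 254.266 m
R5: 120.447 m
R6: 63.746 m
R7: 63.240 m
R8: 29.092 m
R9: 234.174 m
R10: 166.826 m
R11: 47.418 m
R12: 228.048 m
R13: 222.777 m
R14: 20.770 m
R15: 381.803 m
R16: 266.873 m
Threshold 17 m: none within range.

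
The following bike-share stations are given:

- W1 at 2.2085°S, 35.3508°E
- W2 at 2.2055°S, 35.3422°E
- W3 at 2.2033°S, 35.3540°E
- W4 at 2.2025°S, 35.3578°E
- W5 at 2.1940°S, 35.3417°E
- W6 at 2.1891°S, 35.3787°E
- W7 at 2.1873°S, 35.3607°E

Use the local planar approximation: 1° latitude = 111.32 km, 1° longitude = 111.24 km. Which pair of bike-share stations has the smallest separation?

W3 and W4

Pairwise distances:
W1–W2: 1.0133 km
W1–W3: 0.6796 km
W1–W4: 1.0259 km
W1–W5: 1.9053 km
W1–W6: 3.7810 km
W1–W7: 2.6043 km
W2–W3: 1.3353 km
W2–W4: 1.7672 km
W2–W5: 1.2814 km
W2–W6: 4.4518 km
W2–W7: 2.8879 km
W3–W4: 0.4320 km
W3–W5: 1.7158 km
W3–W6: 3.1699 km
W3–W7: 1.9308 km
W4–W5: 2.0256 km
W4–W6: 2.7623 km
W4–W7: 1.7225 km
W5–W6: 4.1519 km
W5–W7: 2.2413 km
W6–W7: 2.0123 km
Closest pair: W3–W4 at 0.4320 km.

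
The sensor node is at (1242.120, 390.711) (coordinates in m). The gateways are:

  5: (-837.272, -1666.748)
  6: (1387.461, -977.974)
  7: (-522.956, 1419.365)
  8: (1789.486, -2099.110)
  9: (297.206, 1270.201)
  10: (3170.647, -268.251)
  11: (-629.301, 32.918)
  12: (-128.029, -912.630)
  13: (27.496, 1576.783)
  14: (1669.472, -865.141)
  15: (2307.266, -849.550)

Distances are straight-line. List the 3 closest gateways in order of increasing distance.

Distances from (1242.120, 390.711):
5: √((-2079.392)² + (-2057.459)²) = √(4323871.08966 + 4233137.53668) = 2925.237 m
6: √((145.341)² + (-1368.685)²) = √(21124.00628 + 1873298.62922) = 1376.380 m
7: √((-1765.076)² + (1028.654)²) = √(3115493.28578 + 1058129.05172) = 2042.945 m
8: √((547.366)² + (-2489.821)²) = √(299609.53796 + 6199208.61204) = 2549.278 m
9: √((-944.914)² + (879.490)²) = √(892862.46740 + 773502.66010) = 1290.878 m
10: √((1928.527)² + (-658.962)²) = √(3719216.38973 + 434230.91744) = 2038.001 m
11: √((-1871.421)² + (-357.793)²) = √(3502216.55924 + 128015.83085) = 1905.317 m
12: √((-1370.149)² + (-1303.341)²) = √(1877308.28220 + 1698697.76228) = 1891.033 m
13: √((-1214.624)² + (1186.072)²) = √(1475311.46138 + 1406766.78918) = 1697.668 m
14: √((427.352)² + (-1255.852)²) = √(182629.73190 + 1577164.24590) = 1326.572 m
15: √((1065.146)² + (-1240.261)²) = √(1134536.00132 + 1538247.34812) = 1634.865 m
Sorted: 9 (1290.878 m) < 14 (1326.572 m) < 6 (1376.380 m) < 15 (1634.865 m) < 13 (1697.668 m) < …

9, 14, 6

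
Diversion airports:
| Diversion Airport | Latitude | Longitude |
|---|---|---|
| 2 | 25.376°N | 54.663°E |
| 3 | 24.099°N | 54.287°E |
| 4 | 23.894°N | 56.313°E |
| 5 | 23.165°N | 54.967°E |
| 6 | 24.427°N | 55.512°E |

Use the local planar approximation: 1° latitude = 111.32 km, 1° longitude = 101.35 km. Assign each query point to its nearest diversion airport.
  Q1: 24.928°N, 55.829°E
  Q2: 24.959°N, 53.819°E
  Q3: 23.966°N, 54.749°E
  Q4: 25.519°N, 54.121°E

Q1→6; Q2→2; Q3→3; Q4→2

Q1 at 24.928°N, 55.829°E:
  2: 128.266 km
  3: 181.495 km
  4: 125.121 km
  5: 214.824 km
  6: 64.363 km
  → nearest: 6 (64.363 km)
Q2 at 24.959°N, 53.819°E:
  2: 97.323 km
  3: 106.841 km
  4: 279.189 km
  5: 231.129 km
  6: 181.518 km
  → nearest: 2 (97.323 km)
Q3 at 23.966°N, 54.749°E:
  2: 157.203 km
  3: 49.109 km
  4: 158.714 km
  5: 91.864 km
  6: 92.809 km
  → nearest: 3 (49.109 km)
Q4 at 25.519°N, 54.121°E:
  2: 57.192 km
  3: 158.967 km
  4: 286.492 km
  5: 275.718 km
  6: 186.150 km
  → nearest: 2 (57.192 km)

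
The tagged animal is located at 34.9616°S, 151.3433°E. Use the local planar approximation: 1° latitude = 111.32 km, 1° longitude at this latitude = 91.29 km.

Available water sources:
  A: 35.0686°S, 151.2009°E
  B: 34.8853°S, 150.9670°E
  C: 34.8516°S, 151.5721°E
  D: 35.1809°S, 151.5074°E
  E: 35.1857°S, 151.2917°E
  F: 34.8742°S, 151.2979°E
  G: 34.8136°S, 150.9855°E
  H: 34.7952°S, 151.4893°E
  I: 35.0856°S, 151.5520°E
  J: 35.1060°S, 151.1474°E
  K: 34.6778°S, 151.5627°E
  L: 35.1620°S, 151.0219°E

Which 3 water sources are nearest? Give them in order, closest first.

F, A, H

Distances from 34.9616°S, 151.3433°E:
A: √((-0.1070·111.32)² + (-0.1424·91.29)²) = √(141.877638 + 168.992096) = 17.6315 km
B: √((0.0763·111.32)² + (-0.3763·91.29)²) = √(72.143211 + 1180.089241) = 35.3869 km
C: √((0.1100·111.32)² + (0.2288·91.29)²) = √(149.944923 + 436.273119) = 24.2119 km
D: √((-0.2193·111.32)² + (0.1641·91.29)²) = √(595.968984 + 224.421043) = 28.6425 km
E: √((-0.2241·111.32)² + (-0.0516·91.29)²) = √(622.343429 + 22.189413) = 25.3877 km
F: √((0.0874·111.32)² + (-0.0454·91.29)²) = √(94.660602 + 17.177427) = 10.5754 km
G: √((0.1480·111.32)² + (-0.3578·91.29)²) = √(271.437487 + 1066.908283) = 36.5834 km
H: √((0.1664·111.32)² + (0.1460·91.29)²) = √(343.125535 + 177.644647) = 22.8204 km
I: √((-0.1240·111.32)² + (0.2087·91.29)²) = √(190.541582 + 362.987201) = 23.5272 km
J: √((-0.1444·111.32)² + (-0.1959·91.29)²) = √(258.393022 + 319.827119) = 24.0462 km
K: √((0.2838·111.32)² + (0.2194·91.29)²) = √(998.093386 + 401.161883) = 37.4066 km
L: √((-0.2004·111.32)² + (-0.3214·91.29)²) = √(497.670422 + 860.871160) = 36.8584 km
Sorted: F (10.5754 km) < A (17.6315 km) < H (22.8204 km) < I (23.5272 km) < J (24.0462 km) < …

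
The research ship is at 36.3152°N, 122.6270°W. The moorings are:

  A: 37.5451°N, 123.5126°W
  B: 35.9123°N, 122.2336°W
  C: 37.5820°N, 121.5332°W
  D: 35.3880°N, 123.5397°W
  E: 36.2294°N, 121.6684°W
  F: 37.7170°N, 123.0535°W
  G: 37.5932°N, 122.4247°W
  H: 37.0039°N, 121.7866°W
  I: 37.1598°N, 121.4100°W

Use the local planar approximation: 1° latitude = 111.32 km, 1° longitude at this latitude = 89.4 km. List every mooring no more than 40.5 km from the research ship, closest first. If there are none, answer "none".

Distances from 36.3152°N, 122.6270°W:
A: 158.1560 km
B: 56.9958 km
C: 171.6063 km
D: 131.5725 km
E: 86.2294 km
F: 160.6391 km
G: 143.4119 km
H: 107.3428 km
I: 143.7961 km
Threshold 40.5 km: none within range.

none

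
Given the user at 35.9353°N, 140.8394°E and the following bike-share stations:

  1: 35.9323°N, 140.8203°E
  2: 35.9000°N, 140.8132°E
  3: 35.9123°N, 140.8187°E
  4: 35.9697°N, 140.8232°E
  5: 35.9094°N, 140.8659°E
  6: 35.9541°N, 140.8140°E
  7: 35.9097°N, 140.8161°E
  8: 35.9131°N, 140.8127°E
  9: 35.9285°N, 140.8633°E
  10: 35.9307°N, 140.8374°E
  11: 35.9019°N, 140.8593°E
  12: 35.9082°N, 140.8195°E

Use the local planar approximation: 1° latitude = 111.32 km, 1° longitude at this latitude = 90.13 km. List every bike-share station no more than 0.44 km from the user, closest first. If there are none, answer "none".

none

Distances from 35.9353°N, 140.8394°E:
1: 1.7536 km
2: 4.5845 km
3: 3.1680 km
4: 4.0983 km
5: 3.7440 km
6: 3.1017 km
7: 3.5400 km
8: 3.4494 km
9: 2.2832 km
10: 0.5429 km
11: 4.1281 km
12: 3.5097 km
Threshold 0.44 km: none within range.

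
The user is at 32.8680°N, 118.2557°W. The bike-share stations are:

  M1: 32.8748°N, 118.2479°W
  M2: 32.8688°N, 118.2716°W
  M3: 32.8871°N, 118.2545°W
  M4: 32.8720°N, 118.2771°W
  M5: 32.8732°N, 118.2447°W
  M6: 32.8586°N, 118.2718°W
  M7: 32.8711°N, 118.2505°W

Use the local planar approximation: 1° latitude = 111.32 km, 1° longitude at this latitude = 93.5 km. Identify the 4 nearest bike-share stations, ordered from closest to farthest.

M7, M1, M5, M2

Distances from 32.8680°N, 118.2557°W:
M1: √((0.0068·111.32)² + (0.0078·93.5)²) = √(0.573013 + 0.531878) = 1.0511 km
M2: √((0.0008·111.32)² + (-0.0159·93.5)²) = √(0.007931 + 2.210128) = 1.4893 km
M3: √((0.0191·111.32)² + (0.0012·93.5)²) = √(4.520777 + 0.012589) = 2.1292 km
M4: √((0.0040·111.32)² + (-0.0214·93.5)²) = √(0.198274 + 4.003601) = 2.0498 km
M5: √((0.0052·111.32)² + (0.0110·93.5)²) = √(0.335084 + 1.057812) = 1.1802 km
M6: √((-0.0094·111.32)² + (-0.0161·93.5)²) = √(1.094970 + 2.266079) = 1.8333 km
M7: √((0.0031·111.32)² + (0.0052·93.5)²) = √(0.119088 + 0.236390) = 0.5962 km
Sorted: M7 (0.5962 km) < M1 (1.0511 km) < M5 (1.1802 km) < M2 (1.4893 km) < M6 (1.8333 km) < M4 (2.0498 km) < …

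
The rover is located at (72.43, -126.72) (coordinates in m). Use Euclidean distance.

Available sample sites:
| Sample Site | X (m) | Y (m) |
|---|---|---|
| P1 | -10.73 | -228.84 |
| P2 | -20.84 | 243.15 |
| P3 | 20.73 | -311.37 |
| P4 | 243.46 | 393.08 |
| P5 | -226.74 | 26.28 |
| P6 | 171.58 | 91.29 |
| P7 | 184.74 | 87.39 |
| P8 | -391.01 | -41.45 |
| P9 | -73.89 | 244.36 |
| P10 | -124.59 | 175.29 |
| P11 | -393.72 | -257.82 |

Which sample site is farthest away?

P4

Distances from (72.43, -126.72):
P1: √((-83.16)² + (-102.12)²) = √(6915.5856 + 10428.4944) = 131.70 m
P2: √((-93.27)² + (369.87)²) = √(8699.2929 + 136803.8169) = 381.45 m
P3: √((-51.70)² + (-184.65)²) = √(2672.8900 + 34095.6225) = 191.75 m
P4: √((171.03)² + (519.80)²) = √(29251.2609 + 270192.0400) = 547.21 m
P5: √((-299.17)² + (153.00)²) = √(89502.6889 + 23409.0000) = 336.02 m
P6: √((99.15)² + (218.01)²) = √(9830.7225 + 47528.3601) = 239.50 m
P7: √((112.31)² + (214.11)²) = √(12613.5361 + 45843.0921) = 241.78 m
P8: √((-463.44)² + (85.27)²) = √(214776.6336 + 7270.9729) = 471.22 m
P9: √((-146.32)² + (371.08)²) = √(21409.5424 + 137700.3664) = 398.89 m
P10: √((-197.02)² + (302.01)²) = √(38816.8804 + 91210.0401) = 360.59 m
P11: √((-466.15)² + (-131.10)²) = √(217295.8225 + 17187.2100) = 484.23 m
Maximum: P4 at 547.21 m.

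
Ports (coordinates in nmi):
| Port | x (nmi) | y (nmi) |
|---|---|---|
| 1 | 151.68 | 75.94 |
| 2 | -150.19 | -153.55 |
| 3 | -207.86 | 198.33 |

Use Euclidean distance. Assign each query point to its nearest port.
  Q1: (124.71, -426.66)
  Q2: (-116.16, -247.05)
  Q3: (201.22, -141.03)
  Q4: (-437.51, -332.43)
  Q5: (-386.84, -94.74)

Q1 at (124.71, -426.66):
  1: √((26.97)² + (502.60)²) = √(727.3809 + 252606.7600) = 503.32 nmi
  2: √((-274.90)² + (273.11)²) = √(75570.0100 + 74589.0721) = 387.50 nmi
  3: √((-332.57)² + (624.99)²) = √(110602.8049 + 390612.5001) = 707.97 nmi
  → nearest: 2 (387.50 nmi)
Q2 at (-116.16, -247.05):
  1: √((267.84)² + (322.99)²) = √(71738.2656 + 104322.5401) = 419.60 nmi
  2: √((-34.03)² + (93.50)²) = √(1158.0409 + 8742.2500) = 99.50 nmi
  3: √((-91.70)² + (445.38)²) = √(8408.8900 + 198363.3444) = 454.72 nmi
  → nearest: 2 (99.50 nmi)
Q3 at (201.22, -141.03):
  1: √((-49.54)² + (216.97)²) = √(2454.2116 + 47075.9809) = 222.55 nmi
  2: √((-351.41)² + (-12.52)²) = √(123488.9881 + 156.7504) = 351.63 nmi
  3: √((-409.08)² + (339.36)²) = √(167346.4464 + 115165.2096) = 531.52 nmi
  → nearest: 1 (222.55 nmi)
Q4 at (-437.51, -332.43):
  1: √((589.19)² + (408.37)²) = √(347144.8561 + 166766.0569) = 716.88 nmi
  2: √((287.32)² + (178.88)²) = √(82552.7824 + 31998.0544) = 338.45 nmi
  3: √((229.65)² + (530.76)²) = √(52739.1225 + 281706.1776) = 578.31 nmi
  → nearest: 2 (338.45 nmi)
Q5 at (-386.84, -94.74):
  1: √((538.52)² + (170.68)²) = √(290003.7904 + 29131.6624) = 564.92 nmi
  2: √((236.65)² + (-58.81)²) = √(56003.2225 + 3458.6161) = 243.85 nmi
  3: √((178.98)² + (293.07)²) = √(32033.8404 + 85890.0249) = 343.40 nmi
  → nearest: 2 (243.85 nmi)

Q1→2; Q2→2; Q3→1; Q4→2; Q5→2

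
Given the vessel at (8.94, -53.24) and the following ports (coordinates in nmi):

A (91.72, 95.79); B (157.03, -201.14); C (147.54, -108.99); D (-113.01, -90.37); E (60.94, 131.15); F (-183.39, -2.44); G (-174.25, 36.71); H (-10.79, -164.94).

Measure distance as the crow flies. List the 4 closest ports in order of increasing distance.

H, D, C, A

Distances from (8.94, -53.24):
A: 170.48 nmi
B: 209.30 nmi
C: 149.39 nmi
D: 127.48 nmi
E: 191.58 nmi
F: 198.93 nmi
G: 204.08 nmi
H: 113.43 nmi
Sorted: H (113.43 nmi) < D (127.48 nmi) < C (149.39 nmi) < A (170.48 nmi) < E (191.58 nmi) < F (198.93 nmi) < …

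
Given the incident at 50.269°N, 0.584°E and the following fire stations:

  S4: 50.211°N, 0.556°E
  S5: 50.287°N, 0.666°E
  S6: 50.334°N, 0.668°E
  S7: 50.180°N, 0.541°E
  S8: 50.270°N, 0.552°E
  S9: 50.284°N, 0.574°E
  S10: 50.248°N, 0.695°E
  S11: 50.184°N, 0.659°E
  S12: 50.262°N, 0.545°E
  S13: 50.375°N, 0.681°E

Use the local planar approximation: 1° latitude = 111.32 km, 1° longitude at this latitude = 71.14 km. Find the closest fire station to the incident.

S9

Distances from 50.269°N, 0.584°E:
S4: 6.757 km
S5: 6.168 km
S6: 9.384 km
S7: 10.369 km
S8: 2.279 km
S9: 1.815 km
S10: 8.235 km
S11: 10.863 km
S12: 2.882 km
S13: 13.670 km
Minimum: S9 at 1.815 km.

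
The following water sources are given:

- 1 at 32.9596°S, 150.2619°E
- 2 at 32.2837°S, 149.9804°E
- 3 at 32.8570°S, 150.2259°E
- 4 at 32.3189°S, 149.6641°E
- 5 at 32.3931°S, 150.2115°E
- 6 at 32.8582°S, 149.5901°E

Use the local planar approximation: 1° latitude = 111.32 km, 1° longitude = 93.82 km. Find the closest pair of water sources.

Pairwise distances:
1–2: 79.7417 km
1–3: 11.9104 km
1–4: 90.7333 km
1–5: 63.2398 km
1–6: 64.0311 km
2–3: 67.8489 km
2–4: 29.9329 km
2–5: 24.8679 km
2–6: 73.6947 km
3–4: 79.7891 km
3–5: 51.6590 km
3–6: 59.6509 km
4–5: 52.0171 km
4–6: 60.4350 km
5–6: 77.9712 km
Closest pair: 1–3 at 11.9104 km.

1 and 3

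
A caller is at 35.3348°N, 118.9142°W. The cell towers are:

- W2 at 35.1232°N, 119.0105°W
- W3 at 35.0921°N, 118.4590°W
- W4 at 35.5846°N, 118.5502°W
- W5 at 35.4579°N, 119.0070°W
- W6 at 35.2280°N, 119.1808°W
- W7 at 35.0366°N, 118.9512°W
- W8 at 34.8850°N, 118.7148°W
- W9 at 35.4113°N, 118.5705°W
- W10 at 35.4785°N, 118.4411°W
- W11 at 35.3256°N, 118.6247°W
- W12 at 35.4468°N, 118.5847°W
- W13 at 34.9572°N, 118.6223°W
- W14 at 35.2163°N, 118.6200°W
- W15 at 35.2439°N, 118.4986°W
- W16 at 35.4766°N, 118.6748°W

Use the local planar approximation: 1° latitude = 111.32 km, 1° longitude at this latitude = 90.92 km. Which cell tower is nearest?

Distances from 35.3348°N, 118.9142°W:
W2: 25.1299 km
W3: 49.4247 km
W4: 43.2266 km
W5: 16.0927 km
W6: 26.9980 km
W7: 33.3656 km
W8: 53.2528 km
W9: 32.3888 km
W10: 45.8925 km
W11: 26.3413 km
W12: 32.4490 km
W13: 49.7116 km
W14: 29.8246 km
W15: 39.1178 km
W16: 26.8876 km
Minimum: W5 at 16.0927 km.

W5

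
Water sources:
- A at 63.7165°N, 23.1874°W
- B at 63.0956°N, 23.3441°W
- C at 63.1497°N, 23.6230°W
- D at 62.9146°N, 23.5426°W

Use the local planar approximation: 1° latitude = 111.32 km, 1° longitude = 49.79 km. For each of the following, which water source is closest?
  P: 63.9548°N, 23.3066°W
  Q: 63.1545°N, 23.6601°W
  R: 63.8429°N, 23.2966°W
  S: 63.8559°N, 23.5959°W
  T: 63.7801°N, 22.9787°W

P at 63.9548°N, 23.3066°W:
  A: √((-0.2383·111.32)² + (0.1192·49.79)²) = √(703.711227 + 35.223845) = 27.1834 km
  B: √((-0.8592·111.32)² + (-0.0375·49.79)²) = √(9148.184862 + 3.486156) = 95.6644 km
  C: √((-0.8051·111.32)² + (-0.3164·49.79)²) = √(8032.413338 + 248.174527) = 90.9977 km
  D: √((-1.0402·111.32)² + (-0.2360·49.79)²) = √(13408.496847 + 138.072840) = 116.3897 km
  → nearest: A (27.1834 km)
Q at 63.1545°N, 23.6601°W:
  A: √((0.5620·111.32)² + (0.4727·49.79)²) = √(3913.983824 + 553.930728) = 66.8425 km
  B: √((-0.0589·111.32)² + (0.3160·49.79)²) = √(42.990944 + 247.547428) = 17.0452 km
  C: √((-0.0048·111.32)² + (0.0371·49.79)²) = √(0.285515 + 3.412181) = 1.9229 km
  D: √((-0.2399·111.32)² + (0.1175·49.79)²) = √(713.192703 + 34.226303) = 27.3390 km
  → nearest: C (1.9229 km)
R at 63.8429°N, 23.2966°W:
  A: √((-0.1264·111.32)² + (0.1092·49.79)²) = √(197.988763 + 29.561708) = 15.0848 km
  B: √((-0.7473·111.32)² + (-0.0475·49.79)²) = √(6920.482262 + 5.593343) = 83.2230 km
  C: √((-0.6932·111.32)² + (-0.3264·49.79)²) = √(5954.749593 + 264.109822) = 78.8597 km
  D: √((-0.9283·111.32)² + (-0.2460·49.79)²) = √(10678.815821 + 150.021833) = 104.0617 km
  → nearest: A (15.0848 km)
S at 63.8559°N, 23.5959°W:
  A: √((-0.1394·111.32)² + (0.4085·49.79)²) = √(240.808572 + 413.683667) = 25.5830 km
  B: √((-0.7603·111.32)² + (0.2518·49.79)²) = √(7163.353382 + 157.179428) = 85.5601 km
  C: √((-0.7062·111.32)² + (-0.0271·49.79)²) = √(6180.189926 + 1.820635) = 78.6258 km
  D: √((-0.9413·111.32)² + (0.0533·49.79)²) = √(10980.004363 + 7.042692) = 104.8191 km
  → nearest: A (25.5830 km)
T at 63.7801°N, 22.9787°W:
  A: √((-0.0636·111.32)² + (-0.2087·49.79)²) = √(50.125720 + 107.976476) = 12.5739 km
  B: √((-0.6845·111.32)² + (-0.3654·49.79)²) = √(5806.217498 + 330.994928) = 78.3404 km
  C: √((-0.6304·111.32)² + (-0.6443·49.79)²) = √(4924.688941 + 1029.106960) = 77.1608 km
  D: √((-0.8655·111.32)² + (-0.5639·49.79)²) = √(9282.833048 + 788.294401) = 100.3550 km
  → nearest: A (12.5739 km)

P→A; Q→C; R→A; S→A; T→A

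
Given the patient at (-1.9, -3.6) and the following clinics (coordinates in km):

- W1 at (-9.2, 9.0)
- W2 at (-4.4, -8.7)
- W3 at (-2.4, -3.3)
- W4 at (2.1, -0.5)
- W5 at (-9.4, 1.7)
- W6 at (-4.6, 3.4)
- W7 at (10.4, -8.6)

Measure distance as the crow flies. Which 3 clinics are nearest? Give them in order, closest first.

Distances from (-1.9, -3.6):
W1: √((-7.3)² + (12.6)²) = √(53.290 + 158.760) = 14.6 km
W2: √((-2.5)² + (-5.1)²) = √(6.250 + 26.010) = 5.7 km
W3: √((-0.5)² + (0.3)²) = √(0.250 + 0.090) = 0.6 km
W4: √((4.0)² + (3.1)²) = √(16.000 + 9.610) = 5.1 km
W5: √((-7.5)² + (5.3)²) = √(56.250 + 28.090) = 9.2 km
W6: √((-2.7)² + (7.0)²) = √(7.290 + 49.000) = 7.5 km
W7: √((12.3)² + (-5.0)²) = √(151.290 + 25.000) = 13.3 km
Sorted: W3 (0.6 km) < W4 (5.1 km) < W2 (5.7 km) < W6 (7.5 km) < W5 (9.2 km) < …

W3, W4, W2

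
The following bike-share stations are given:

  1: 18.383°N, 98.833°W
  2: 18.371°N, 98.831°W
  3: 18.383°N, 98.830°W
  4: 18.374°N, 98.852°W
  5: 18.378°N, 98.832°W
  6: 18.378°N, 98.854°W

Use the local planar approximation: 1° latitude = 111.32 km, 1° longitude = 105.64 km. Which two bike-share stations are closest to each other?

1 and 3

Pairwise distances:
1–2: 1.3524 km
1–3: 0.3169 km
1–4: 2.2433 km
1–5: 0.5665 km
1–6: 2.2872 km
2–3: 1.3400 km
2–4: 2.2434 km
2–5: 0.7864 km
2–6: 2.5516 km
3–4: 2.5308 km
3–5: 0.5954 km
3–6: 2.5957 km
4–5: 2.1592 km
4–6: 0.4929 km
5–6: 2.3241 km
Closest pair: 1–3 at 0.3169 km.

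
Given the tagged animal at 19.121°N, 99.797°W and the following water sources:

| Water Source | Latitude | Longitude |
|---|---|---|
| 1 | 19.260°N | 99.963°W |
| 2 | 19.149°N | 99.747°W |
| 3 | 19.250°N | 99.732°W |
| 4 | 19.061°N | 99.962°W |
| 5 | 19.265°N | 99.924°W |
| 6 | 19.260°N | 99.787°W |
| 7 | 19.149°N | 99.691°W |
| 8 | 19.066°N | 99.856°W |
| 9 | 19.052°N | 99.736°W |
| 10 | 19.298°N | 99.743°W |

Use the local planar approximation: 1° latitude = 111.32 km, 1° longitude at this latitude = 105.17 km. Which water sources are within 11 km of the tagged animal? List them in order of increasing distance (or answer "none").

2, 8, 9

Distances from 19.121°N, 99.797°W:
1: 23.328 km
2: 6.113 km
3: 15.904 km
4: 18.594 km
5: 20.865 km
6: 15.509 km
7: 11.576 km
8: 8.717 km
9: 10.008 km
10: 20.506 km
Threshold 11 km: 2 (6.113 km), 8 (8.717 km), 9 (10.008 km) are within range.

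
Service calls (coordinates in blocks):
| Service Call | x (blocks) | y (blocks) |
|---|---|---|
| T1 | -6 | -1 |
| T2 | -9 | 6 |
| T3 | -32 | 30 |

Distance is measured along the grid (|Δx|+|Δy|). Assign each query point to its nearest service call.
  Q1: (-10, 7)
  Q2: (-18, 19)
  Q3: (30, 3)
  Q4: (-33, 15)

Q1→T2; Q2→T2; Q3→T1; Q4→T3

Q1 at (-10, 7):
  T1: |4| + |-8| = 4 + 8 = 12 blocks
  T2: |1| + |-1| = 1 + 1 = 2 blocks
  T3: |-22| + |23| = 22 + 23 = 45 blocks
  → nearest: T2 (2 blocks)
Q2 at (-18, 19):
  T1: |12| + |-20| = 12 + 20 = 32 blocks
  T2: |9| + |-13| = 9 + 13 = 22 blocks
  T3: |-14| + |11| = 14 + 11 = 25 blocks
  → nearest: T2 (22 blocks)
Q3 at (30, 3):
  T1: |-36| + |-4| = 36 + 4 = 40 blocks
  T2: |-39| + |3| = 39 + 3 = 42 blocks
  T3: |-62| + |27| = 62 + 27 = 89 blocks
  → nearest: T1 (40 blocks)
Q4 at (-33, 15):
  T1: |27| + |-16| = 27 + 16 = 43 blocks
  T2: |24| + |-9| = 24 + 9 = 33 blocks
  T3: |1| + |15| = 1 + 15 = 16 blocks
  → nearest: T3 (16 blocks)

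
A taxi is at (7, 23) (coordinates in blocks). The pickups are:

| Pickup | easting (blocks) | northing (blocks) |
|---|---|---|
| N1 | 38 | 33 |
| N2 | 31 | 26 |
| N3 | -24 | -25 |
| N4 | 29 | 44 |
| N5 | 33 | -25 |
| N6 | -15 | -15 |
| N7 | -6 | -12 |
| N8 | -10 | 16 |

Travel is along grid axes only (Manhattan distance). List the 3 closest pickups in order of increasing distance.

Distances from (7, 23):
N1: 41 blocks
N2: 27 blocks
N3: 79 blocks
N4: 43 blocks
N5: 74 blocks
N6: 60 blocks
N7: 48 blocks
N8: 24 blocks
Sorted: N8 (24 blocks) < N2 (27 blocks) < N1 (41 blocks) < N4 (43 blocks) < N7 (48 blocks) < …

N8, N2, N1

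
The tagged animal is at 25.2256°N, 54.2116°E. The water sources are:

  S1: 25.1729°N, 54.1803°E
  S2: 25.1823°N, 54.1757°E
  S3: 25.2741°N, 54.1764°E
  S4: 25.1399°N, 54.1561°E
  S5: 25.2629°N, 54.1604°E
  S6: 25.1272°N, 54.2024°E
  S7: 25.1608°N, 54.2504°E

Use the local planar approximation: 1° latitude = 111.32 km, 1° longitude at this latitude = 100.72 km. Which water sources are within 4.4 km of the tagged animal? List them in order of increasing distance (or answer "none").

Distances from 25.2256°N, 54.2116°E:
S1: √((-0.0527·111.32)² + (-0.0313·100.72)²) = √(34.416573 + 9.938483) = 6.6600 km
S2: √((-0.0433·111.32)² + (-0.0359·100.72)²) = √(23.233904 + 13.074357) = 6.0256 km
S3: √((0.0485·111.32)² + (-0.0352·100.72)²) = √(29.149417 + 12.569464) = 6.4590 km
S4: √((-0.0857·111.32)² + (-0.0555·100.72)²) = √(91.013966 + 31.247653) = 11.0572 km
S5: √((0.0373·111.32)² + (-0.0512·100.72)²) = √(17.241064 + 26.593246) = 6.6207 km
S6: √((-0.0984·111.32)² + (-0.0092·100.72)²) = √(119.987662 + 0.858632) = 10.9930 km
S7: √((-0.0648·111.32)² + (0.0388·100.72)²) = √(52.035102 + 15.271964) = 8.2041 km
Threshold 4.4 km: none within range.

none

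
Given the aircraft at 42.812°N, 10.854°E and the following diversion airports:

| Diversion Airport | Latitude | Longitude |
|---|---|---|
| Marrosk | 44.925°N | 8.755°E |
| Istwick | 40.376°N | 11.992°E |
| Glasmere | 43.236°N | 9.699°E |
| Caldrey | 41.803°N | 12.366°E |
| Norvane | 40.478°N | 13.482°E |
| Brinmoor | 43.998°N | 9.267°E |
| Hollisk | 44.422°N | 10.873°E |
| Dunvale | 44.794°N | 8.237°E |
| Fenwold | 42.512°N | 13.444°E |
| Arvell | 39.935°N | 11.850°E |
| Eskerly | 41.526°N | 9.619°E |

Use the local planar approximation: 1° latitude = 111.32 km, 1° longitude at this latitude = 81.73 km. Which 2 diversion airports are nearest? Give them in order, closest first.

Distances from 42.812°N, 10.854°E:
Marrosk: 291.132 km
Istwick: 286.682 km
Glasmere: 105.541 km
Caldrey: 166.995 km
Norvane: 337.105 km
Brinmoor: 185.079 km
Hollisk: 179.232 km
Dunvale: 307.292 km
Fenwold: 214.299 km
Arvell: 330.451 km
Eskerly: 175.164 km
Sorted: Glasmere (105.541 km) < Caldrey (166.995 km) < Eskerly (175.164 km) < Hollisk (179.232 km) < …

Glasmere, Caldrey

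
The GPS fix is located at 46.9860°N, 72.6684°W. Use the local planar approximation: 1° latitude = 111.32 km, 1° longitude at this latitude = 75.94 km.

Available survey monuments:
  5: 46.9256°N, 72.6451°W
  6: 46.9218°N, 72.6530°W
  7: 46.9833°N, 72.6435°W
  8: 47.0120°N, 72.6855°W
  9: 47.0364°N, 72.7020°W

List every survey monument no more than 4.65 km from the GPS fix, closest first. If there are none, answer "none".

Distances from 46.9860°N, 72.6684°W:
5: 6.9526 km
6: 7.2418 km
7: 1.9146 km
8: 3.1723 km
9: 6.1635 km
Threshold 4.65 km: 7 (1.9146 km), 8 (3.1723 km) are within range.

7, 8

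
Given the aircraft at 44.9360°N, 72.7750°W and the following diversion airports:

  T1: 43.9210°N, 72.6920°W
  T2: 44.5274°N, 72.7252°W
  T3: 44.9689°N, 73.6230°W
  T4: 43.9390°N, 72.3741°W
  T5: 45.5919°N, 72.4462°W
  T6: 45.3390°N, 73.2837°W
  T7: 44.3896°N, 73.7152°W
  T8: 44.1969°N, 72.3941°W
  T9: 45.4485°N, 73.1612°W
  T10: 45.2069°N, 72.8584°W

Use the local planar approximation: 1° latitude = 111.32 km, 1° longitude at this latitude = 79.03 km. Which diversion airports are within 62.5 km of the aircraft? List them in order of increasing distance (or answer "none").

T10, T2, T6

Distances from 44.9360°N, 72.7750°W:
T1: √((-1.0150·111.32)² + (0.0830·79.03)²) = √(12766.694904 + 43.026909) = 113.1800 km
T2: √((-0.4086·111.32)² + (0.0498·79.03)²) = √(2068.917247 + 15.489687) = 45.6553 km
T3: √((0.0329·111.32)² + (-0.8480·79.03)²) = √(13.413379 + 4491.337264) = 67.1174 km
T4: √((-0.9970·111.32)² + (0.4009·79.03)²) = √(12317.901075 + 1003.820536) = 115.4198 km
T5: √((0.6559·111.32)² + (0.3288·79.03)²) = √(5331.159267 + 675.223551) = 77.5009 km
T6: √((0.4030·111.32)² + (-0.5087·79.03)²) = √(2012.595455 + 1616.245911) = 60.2399 km
T7: √((-0.5464·111.32)² + (-0.9402·79.03)²) = √(3699.710794 + 5521.085308) = 96.0250 km
T8: √((-0.7391·111.32)² + (0.3809·79.03)²) = √(6769.440882 + 906.162132) = 87.6105 km
T9: √((0.5125·111.32)² + (-0.3862·79.03)²) = √(3254.873652 + 931.555003) = 64.7026 km
T10: √((0.2709·111.32)² + (-0.0834·79.03)²) = √(909.419800 + 43.442626) = 30.8685 km
Threshold 62.5 km: T10 (30.8685 km), T2 (45.6553 km), T6 (60.2399 km) are within range.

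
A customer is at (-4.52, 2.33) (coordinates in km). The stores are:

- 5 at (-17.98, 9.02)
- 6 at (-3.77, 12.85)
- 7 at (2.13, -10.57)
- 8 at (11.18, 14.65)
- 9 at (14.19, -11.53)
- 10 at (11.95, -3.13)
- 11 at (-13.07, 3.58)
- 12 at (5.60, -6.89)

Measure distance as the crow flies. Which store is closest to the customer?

Distances from (-4.52, 2.33):
5: 15.03 km
6: 10.55 km
7: 14.51 km
8: 19.96 km
9: 23.28 km
10: 17.35 km
11: 8.64 km
12: 13.69 km
Minimum: 11 at 8.64 km.

11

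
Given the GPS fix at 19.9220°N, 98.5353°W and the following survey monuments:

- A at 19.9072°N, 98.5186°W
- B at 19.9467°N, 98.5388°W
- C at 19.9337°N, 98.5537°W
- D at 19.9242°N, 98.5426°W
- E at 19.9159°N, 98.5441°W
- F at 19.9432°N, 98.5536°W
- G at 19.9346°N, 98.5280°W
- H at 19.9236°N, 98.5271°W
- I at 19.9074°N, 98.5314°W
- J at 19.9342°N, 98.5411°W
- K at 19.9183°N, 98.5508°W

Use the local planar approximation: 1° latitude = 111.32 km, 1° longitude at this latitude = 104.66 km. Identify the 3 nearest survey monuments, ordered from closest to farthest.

Distances from 19.9220°N, 98.5353°W:
A: 2.4019 km
B: 2.7739 km
C: 2.3248 km
D: 0.8023 km
E: 1.1443 km
F: 3.0394 km
G: 1.5972 km
H: 0.8765 km
I: 1.6757 km
J: 1.4876 km
K: 1.6737 km
Sorted: D (0.8023 km) < H (0.8765 km) < E (1.1443 km) < J (1.4876 km) < G (1.5972 km) < …

D, H, E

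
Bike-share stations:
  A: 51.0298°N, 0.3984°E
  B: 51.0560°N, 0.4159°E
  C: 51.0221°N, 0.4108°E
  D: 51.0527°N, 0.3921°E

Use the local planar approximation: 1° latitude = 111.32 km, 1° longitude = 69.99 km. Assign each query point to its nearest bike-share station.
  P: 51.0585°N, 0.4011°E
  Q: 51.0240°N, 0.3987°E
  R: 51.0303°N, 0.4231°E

P at 51.0585°N, 0.4011°E:
  A: 3.2005 km
  B: 1.0726 km
  C: 4.1085 km
  D: 0.9020 km
  → nearest: D (0.9020 km)
Q at 51.0240°N, 0.3987°E:
  A: 0.6460 km
  B: 3.7602 km
  C: 0.8729 km
  D: 3.2281 km
  → nearest: A (0.6460 km)
R at 51.0303°N, 0.4231°E:
  A: 1.7296 km
  B: 2.9050 km
  C: 1.2547 km
  D: 3.3054 km
  → nearest: C (1.2547 km)

P→D; Q→A; R→C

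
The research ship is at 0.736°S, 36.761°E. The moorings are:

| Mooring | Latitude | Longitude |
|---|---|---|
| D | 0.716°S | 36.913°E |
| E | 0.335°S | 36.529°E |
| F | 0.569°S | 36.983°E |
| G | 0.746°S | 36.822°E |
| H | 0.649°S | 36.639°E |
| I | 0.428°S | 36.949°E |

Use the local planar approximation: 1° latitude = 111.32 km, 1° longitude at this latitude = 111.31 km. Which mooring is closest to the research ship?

Distances from 0.736°S, 36.761°E:
D: 17.065 km
E: 51.571 km
F: 30.923 km
G: 6.881 km
H: 16.680 km
I: 40.168 km
Minimum: G at 6.881 km.

G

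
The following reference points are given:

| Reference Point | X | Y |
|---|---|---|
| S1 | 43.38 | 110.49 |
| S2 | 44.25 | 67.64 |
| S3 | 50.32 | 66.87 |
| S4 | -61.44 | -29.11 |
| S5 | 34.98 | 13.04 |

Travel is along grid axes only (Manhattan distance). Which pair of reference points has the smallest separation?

S2 and S3

Pairwise distances:
S2–S3: |6.07| + |-0.77| = 6.07 + 0.77 = 6.84
S1–S2: |0.87| + |-42.85| = 0.87 + 42.85 = 43.72
S1–S3: |6.94| + |-43.62| = 6.94 + 43.62 = 50.56
S2–S5: |-9.27| + |-54.60| = 9.27 + 54.60 = 63.87
S3–S5: |-15.34| + |-53.83| = 15.34 + 53.83 = 69.17
S1–S5: |-8.40| + |-97.45| = 8.40 + 97.45 = 105.85
S4–S5: |96.42| + |42.15| = 96.42 + 42.15 = 138.57
S2–S4: |-105.69| + |-96.75| = 105.69 + 96.75 = 202.44
S3–S4: |-111.76| + |-95.98| = 111.76 + 95.98 = 207.74
S1–S4: |-104.82| + |-139.60| = 104.82 + 139.60 = 244.42
Closest pair: S2–S3 at 6.84.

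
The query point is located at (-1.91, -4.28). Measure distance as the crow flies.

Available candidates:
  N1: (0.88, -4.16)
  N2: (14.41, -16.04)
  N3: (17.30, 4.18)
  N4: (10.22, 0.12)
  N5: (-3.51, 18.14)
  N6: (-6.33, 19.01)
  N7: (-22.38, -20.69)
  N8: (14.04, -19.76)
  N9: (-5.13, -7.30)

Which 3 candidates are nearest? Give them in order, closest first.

Distances from (-1.91, -4.28):
N1: √((2.79)² + (0.12)²) = √(7.7841 + 0.0144) = 2.79
N2: √((16.32)² + (-11.76)²) = √(266.3424 + 138.2976) = 20.12
N3: √((19.21)² + (8.46)²) = √(369.0241 + 71.5716) = 20.99
N4: √((12.13)² + (4.40)²) = √(147.1369 + 19.3600) = 12.90
N5: √((-1.60)² + (22.42)²) = √(2.5600 + 502.6564) = 22.48
N6: √((-4.42)² + (23.29)²) = √(19.5364 + 542.4241) = 23.71
N7: √((-20.47)² + (-16.41)²) = √(419.0209 + 269.2881) = 26.24
N8: √((15.95)² + (-15.48)²) = √(254.4025 + 239.6304) = 22.23
N9: √((-3.22)² + (-3.02)²) = √(10.3684 + 9.1204) = 4.41
Sorted: N1 (2.79) < N9 (4.41) < N4 (12.90) < N2 (20.12) < N3 (20.99) < …

N1, N9, N4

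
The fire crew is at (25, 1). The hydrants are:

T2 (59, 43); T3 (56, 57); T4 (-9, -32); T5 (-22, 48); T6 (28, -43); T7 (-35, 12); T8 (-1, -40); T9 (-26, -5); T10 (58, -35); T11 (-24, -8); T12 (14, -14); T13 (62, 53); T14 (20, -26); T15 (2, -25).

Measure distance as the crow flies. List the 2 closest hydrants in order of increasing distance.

Distances from (25, 1):
T2: √((34)² + (42)²) = √(1156.000 + 1764.000) = 54.0
T3: √((31)² + (56)²) = √(961.000 + 3136.000) = 64.0
T4: √((-34)² + (-33)²) = √(1156.000 + 1089.000) = 47.4
T5: √((-47)² + (47)²) = √(2209.000 + 2209.000) = 66.5
T6: √((3)² + (-44)²) = √(9.000 + 1936.000) = 44.1
T7: √((-60)² + (11)²) = √(3600.000 + 121.000) = 61.0
T8: √((-26)² + (-41)²) = √(676.000 + 1681.000) = 48.5
T9: √((-51)² + (-6)²) = √(2601.000 + 36.000) = 51.4
T10: √((33)² + (-36)²) = √(1089.000 + 1296.000) = 48.8
T11: √((-49)² + (-9)²) = √(2401.000 + 81.000) = 49.8
T12: √((-11)² + (-15)²) = √(121.000 + 225.000) = 18.6
T13: √((37)² + (52)²) = √(1369.000 + 2704.000) = 63.8
T14: √((-5)² + (-27)²) = √(25.000 + 729.000) = 27.5
T15: √((-23)² + (-26)²) = √(529.000 + 676.000) = 34.7
Sorted: T12 (18.6) < T14 (27.5) < T15 (34.7) < T6 (44.1) < …

T12, T14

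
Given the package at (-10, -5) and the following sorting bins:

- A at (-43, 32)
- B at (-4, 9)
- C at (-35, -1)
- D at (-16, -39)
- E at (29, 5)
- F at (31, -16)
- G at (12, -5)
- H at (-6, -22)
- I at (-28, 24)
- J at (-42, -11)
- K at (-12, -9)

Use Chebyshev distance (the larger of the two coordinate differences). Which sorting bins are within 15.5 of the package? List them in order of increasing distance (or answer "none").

Distances from (-10, -5):
A: 37
B: 14
C: 25
D: 34
E: 39
F: 41
G: 22
H: 17
I: 29
J: 32
K: 4
Threshold 15.5: K (4), B (14) are within range.

K, B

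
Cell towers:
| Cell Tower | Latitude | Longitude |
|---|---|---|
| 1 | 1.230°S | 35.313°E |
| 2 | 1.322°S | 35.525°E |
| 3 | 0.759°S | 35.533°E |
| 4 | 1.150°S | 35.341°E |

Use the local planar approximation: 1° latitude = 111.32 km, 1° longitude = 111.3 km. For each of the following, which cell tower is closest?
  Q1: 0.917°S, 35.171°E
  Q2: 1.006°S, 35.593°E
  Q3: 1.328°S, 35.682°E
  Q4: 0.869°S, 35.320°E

Q1→4; Q2→3; Q3→2; Q4→3

Q1 at 0.917°S, 35.171°E:
  1: √((-0.313·111.32)² + (0.142·111.3)²) = √(1214.04580 + 249.78538) = 38.260 km
  2: √((-0.405·111.32)² + (0.354·111.3)²) = √(2032.62116 + 1552.37576) = 59.875 km
  3: √((0.158·111.32)² + (0.362·111.3)²) = √(309.35744 + 1623.33245) = 43.962 km
  4: √((-0.233·111.32)² + (0.170·111.3)²) = √(672.75702 + 358.00424) = 32.105 km
  → nearest: 4 (32.105 km)
Q2 at 1.006°S, 35.593°E:
  1: √((-0.224·111.32)² + (-0.280·111.3)²) = √(621.78814 + 971.19490) = 39.912 km
  2: √((-0.316·111.32)² + (-0.068·111.3)²) = √(1237.42977 + 57.28068) = 35.982 km
  3: √((0.247·111.32)² + (-0.060·111.3)²) = √(756.03222 + 44.59568) = 28.295 km
  4: √((-0.144·111.32)² + (-0.252·111.3)²) = √(256.96346 + 786.66787) = 32.305 km
  → nearest: 3 (28.295 km)
Q3 at 1.328°S, 35.682°E:
  1: √((0.098·111.32)² + (-0.369·111.3)²) = √(119.01414 + 1686.72026) = 42.494 km
  2: √((0.006·111.32)² + (-0.157·111.3)²) = √(0.44612 + 305.34417) = 17.487 km
  3: √((0.569·111.32)² + (-0.149·111.3)²) = √(4012.09242 + 275.01911) = 65.476 km
  4: √((0.178·111.32)² + (-0.341·111.3)²) = √(392.63264 + 1440.45298) = 42.815 km
  → nearest: 2 (17.487 km)
Q4 at 0.869°S, 35.320°E:
  1: √((-0.361·111.32)² + (-0.007·111.3)²) = √(1614.95639 + 0.60700) = 40.194 km
  2: √((-0.453·111.32)² + (0.205·111.3)²) = √(2542.97915 + 520.59267) = 55.350 km
  3: √((0.110·111.32)² + (0.213·111.3)²) = √(149.94492 + 562.01711) = 26.683 km
  4: √((-0.281·111.32)² + (0.021·111.3)²) = √(978.49596 + 5.46297) = 31.368 km
  → nearest: 3 (26.683 km)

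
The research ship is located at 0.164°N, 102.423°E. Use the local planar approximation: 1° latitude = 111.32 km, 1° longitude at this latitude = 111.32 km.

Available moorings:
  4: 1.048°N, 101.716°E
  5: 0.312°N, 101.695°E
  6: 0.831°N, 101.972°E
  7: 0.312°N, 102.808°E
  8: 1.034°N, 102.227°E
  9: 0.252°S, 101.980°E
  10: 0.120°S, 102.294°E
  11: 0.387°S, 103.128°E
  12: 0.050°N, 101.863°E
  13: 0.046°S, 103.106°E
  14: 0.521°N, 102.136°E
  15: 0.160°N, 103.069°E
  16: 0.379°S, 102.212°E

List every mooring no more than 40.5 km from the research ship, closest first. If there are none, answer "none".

Distances from 0.164°N, 102.423°E:
4: √((0.884·111.32)² + (-0.707·111.32)²) = √(9683.91403 + 6194.19999) = 126.008 km
5: √((0.148·111.32)² + (-0.728·111.32)²) = √(271.43749 + 6567.63720) = 82.699 km
6: √((0.667·111.32)² + (-0.451·111.32)²) = √(5513.12784 + 2520.57416) = 89.631 km
7: √((0.148·111.32)² + (0.385·111.32)²) = √(271.43749 + 1836.82531) = 45.916 km
8: √((0.870·111.32)² + (-0.196·111.32)²) = √(9379.61258 + 476.05654) = 99.276 km
9: √((-0.416·111.32)² + (-0.443·111.32)²) = √(2144.53460 + 2431.94555) = 67.650 km
10: √((-0.284·111.32)² + (-0.129·111.32)²) = √(999.50064 + 206.21764) = 34.723 km
11: √((-0.551·111.32)² + (0.705·111.32)²) = √(3762.26682 + 6159.20458) = 99.607 km
12: √((-0.114·111.32)² + (-0.560·111.32)²) = √(161.04828 + 3886.17586) = 63.618 km
13: √((-0.210·111.32)² + (0.683·111.32)²) = √(546.49348 + 5780.79812) = 79.544 km
14: √((0.357·111.32)² + (-0.287·111.32)²) = √(1579.36616 + 1020.72838) = 50.991 km
15: √((-0.004·111.32)² + (0.646·111.32)²) = √(0.19827 + 5171.43930) = 71.914 km
16: √((-0.543·111.32)² + (-0.211·111.32)²) = √(3653.81079 + 551.71057) = 64.850 km
Threshold 40.5 km: 10 (34.723 km) is within range.

10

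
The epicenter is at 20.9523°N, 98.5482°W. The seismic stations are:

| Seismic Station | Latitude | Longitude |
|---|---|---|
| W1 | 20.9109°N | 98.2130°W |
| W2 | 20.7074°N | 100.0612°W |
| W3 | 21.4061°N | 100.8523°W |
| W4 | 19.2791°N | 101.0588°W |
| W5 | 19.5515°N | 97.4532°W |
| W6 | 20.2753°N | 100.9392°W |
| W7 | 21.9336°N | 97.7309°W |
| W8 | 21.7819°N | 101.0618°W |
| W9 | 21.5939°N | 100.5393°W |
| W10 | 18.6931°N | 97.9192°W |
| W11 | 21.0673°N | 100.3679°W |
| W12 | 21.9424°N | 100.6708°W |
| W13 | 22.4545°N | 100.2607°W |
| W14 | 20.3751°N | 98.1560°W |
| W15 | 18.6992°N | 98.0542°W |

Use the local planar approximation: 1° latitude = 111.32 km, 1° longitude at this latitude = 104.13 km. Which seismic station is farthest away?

Distances from 20.9523°N, 98.5482°W:
W1: √((-0.0414·111.32)² + (0.3352·104.13)²) = √(21.239636 + 1218.315464) = 35.2073 km
W2: √((-0.2449·111.32)² + (-1.5130·104.13)²) = √(743.231257 + 24821.589721) = 159.8900 km
W3: √((0.4538·111.32)² + (-2.3041·104.13)²) = √(2551.968906 + 57564.453326) = 245.1865 km
W4: √((-1.6732·111.32)² + (-2.5106·104.13)²) = √(34693.020053 + 68345.005967) = 320.9954 km
W5: √((-1.4008·111.32)² + (1.0950·104.13)²) = √(24316.365434 + 13001.096300) = 193.1773 km
W6: √((-0.6770·111.32)² + (-2.3910·104.13)²) = √(5679.678234 + 61988.465974) = 260.1310 km
W7: √((0.9813·111.32)² + (0.8173·104.13)²) = √(11933.009683 + 7242.937449) = 138.4772 km
W8: √((0.8296·111.32)² + (-2.5136·104.13)²) = √(8528.720500 + 68508.439026) = 277.5557 km
W9: √((0.6416·111.32)² + (-1.9911·104.13)²) = √(5101.232359 + 42987.073653) = 219.2905 km
W10: √((-2.2592·111.32)² + (0.6290·104.13)²) = √(63249.304466 + 4289.957875) = 259.8832 km
W11: √((0.1150·111.32)² + (-1.8197·104.13)²) = √(163.886083 + 35904.702033) = 189.9173 km
W12: √((0.9901·111.32)² + (-2.1226·104.13)²) = √(12147.992534 + 48852.642090) = 246.9831 km
W13: √((1.5022·111.32)² + (-1.7125·104.13)²) = √(27964.168518 + 31798.958587) = 244.4650 km
W14: √((-0.5772·111.32)² + (0.3922·104.13)²) = √(4128.564179 + 1667.888121) = 76.1344 km
W15: √((-2.2531·111.32)² + (0.4940·104.13)²) = √(62908.210375 + 2646.096234) = 256.0358 km
Maximum: W4 at 320.9954 km.

W4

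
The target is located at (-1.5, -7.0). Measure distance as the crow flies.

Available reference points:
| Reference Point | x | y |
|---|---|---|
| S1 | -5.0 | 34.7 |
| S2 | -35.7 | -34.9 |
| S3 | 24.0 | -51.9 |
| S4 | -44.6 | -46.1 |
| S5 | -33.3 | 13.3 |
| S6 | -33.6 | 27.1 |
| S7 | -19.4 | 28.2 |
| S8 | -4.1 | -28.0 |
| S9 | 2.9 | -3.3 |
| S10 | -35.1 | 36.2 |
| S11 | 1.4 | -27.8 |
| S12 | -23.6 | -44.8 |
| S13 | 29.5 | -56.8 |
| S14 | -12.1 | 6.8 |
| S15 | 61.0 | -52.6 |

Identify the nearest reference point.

S9

Distances from (-1.5, -7.0):
S1: 41.8
S2: 44.1
S3: 51.6
S4: 58.2
S5: 37.7
S6: 46.8
S7: 39.5
S8: 21.2
S9: 5.7
S10: 54.7
S11: 21.0
S12: 43.8
S13: 58.7
S14: 17.4
S15: 77.4
Minimum: S9 at 5.7.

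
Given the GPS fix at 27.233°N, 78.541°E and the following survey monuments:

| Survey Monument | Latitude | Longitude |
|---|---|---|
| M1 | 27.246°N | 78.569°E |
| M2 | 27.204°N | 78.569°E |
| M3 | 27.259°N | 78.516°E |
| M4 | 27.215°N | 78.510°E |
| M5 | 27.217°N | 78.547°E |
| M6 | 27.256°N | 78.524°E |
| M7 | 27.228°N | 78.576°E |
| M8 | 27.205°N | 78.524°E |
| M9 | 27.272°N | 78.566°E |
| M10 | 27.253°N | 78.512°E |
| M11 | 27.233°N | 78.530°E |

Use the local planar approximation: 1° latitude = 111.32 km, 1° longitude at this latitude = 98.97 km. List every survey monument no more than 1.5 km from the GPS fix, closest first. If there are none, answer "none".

M11

Distances from 27.233°N, 78.541°E:
M1: √((0.013·111.32)² + (0.028·98.97)²) = √(2.09427 + 7.67933) = 3.126 km
M2: √((-0.029·111.32)² + (0.028·98.97)²) = √(10.42179 + 7.67933) = 4.255 km
M3: √((0.026·111.32)² + (-0.025·98.97)²) = √(8.37709 + 6.12191) = 3.808 km
M4: √((-0.018·111.32)² + (-0.031·98.97)²) = √(4.01505 + 9.41305) = 3.664 km
M5: √((-0.016·111.32)² + (0.006·98.97)²) = √(3.17239 + 0.35262) = 1.878 km
M6: √((0.023·111.32)² + (-0.017·98.97)²) = √(6.55544 + 2.83077) = 3.064 km
M7: √((-0.005·111.32)² + (0.035·98.97)²) = √(0.30980 + 11.99895) = 3.508 km
M8: √((-0.028·111.32)² + (-0.017·98.97)²) = √(9.71544 + 2.83077) = 3.542 km
M9: √((0.039·111.32)² + (0.025·98.97)²) = √(18.84845 + 6.12191) = 4.997 km
M10: √((0.020·111.32)² + (-0.029·98.97)²) = √(4.95686 + 8.23765) = 3.632 km
M11: √((0.000·111.32)² + (-0.011·98.97)²) = √(0.00000 + 1.18520) = 1.089 km
Threshold 1.5 km: M11 (1.089 km) is within range.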